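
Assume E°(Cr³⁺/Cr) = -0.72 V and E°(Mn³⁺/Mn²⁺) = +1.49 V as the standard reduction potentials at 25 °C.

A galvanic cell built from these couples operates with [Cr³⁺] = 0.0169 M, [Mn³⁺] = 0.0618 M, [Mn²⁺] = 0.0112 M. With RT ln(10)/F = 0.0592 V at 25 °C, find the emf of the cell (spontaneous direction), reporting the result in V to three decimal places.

+2.289 V

Mn³⁺/Mn²⁺ is the cathode (higher E°), Cr³⁺/Cr the anode: E°cell = +1.49 − (-0.72) = +2.21 V, n = 3.
Overall: 3 Mn³⁺(aq) + Cr(s) → 3 Mn²⁺(aq) + Cr³⁺(aq)
Q = [Mn²⁺]^3·[Cr³⁺] / ([Mn³⁺]^3); log Q = -3.997.
E = E° − (0.0592/n) log Q = +2.21 − (0.0592/3)(-3.997) = +2.289 V.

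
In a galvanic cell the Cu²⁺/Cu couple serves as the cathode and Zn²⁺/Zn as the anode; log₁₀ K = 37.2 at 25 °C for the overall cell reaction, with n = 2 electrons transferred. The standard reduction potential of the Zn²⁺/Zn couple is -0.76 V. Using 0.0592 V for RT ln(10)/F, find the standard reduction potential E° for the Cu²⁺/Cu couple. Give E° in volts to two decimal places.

+0.34 V

E°cell = (0.0592/n)·log K = (0.0592/2)(37.2) = +1.101 V.
Since Cu²⁺/Cu is the cathode and Zn²⁺/Zn the anode, E°cell = E°(Cu²⁺/Cu) − E°(Zn²⁺/Zn).
So E°(Cu²⁺/Cu) = E°cell + E°(Zn²⁺/Zn) = +1.101 + (-0.76) = +0.34 V.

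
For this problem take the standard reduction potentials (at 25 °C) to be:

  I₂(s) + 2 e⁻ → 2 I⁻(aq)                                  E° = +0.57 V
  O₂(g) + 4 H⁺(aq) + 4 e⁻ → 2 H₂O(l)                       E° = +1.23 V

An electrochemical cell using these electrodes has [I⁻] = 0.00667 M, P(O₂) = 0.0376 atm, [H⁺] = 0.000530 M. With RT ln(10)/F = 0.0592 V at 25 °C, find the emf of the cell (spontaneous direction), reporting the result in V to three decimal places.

+0.316 V

O₂/H₂O is the cathode (higher E°), I₂/I⁻ the anode: E°cell = +1.23 − (+0.57) = +0.66 V, n = 4.
Overall: O₂(g) + 4 H⁺(aq) + 4 I⁻(aq) → 2 H₂O(l) + 2 I₂(s)
Q = 1 / (P(O₂)·[H⁺]^4·[I⁻]^4); log Q = 23.231.
E = E° − (0.0592/n) log Q = +0.66 − (0.0592/4)(23.231) = +0.316 V.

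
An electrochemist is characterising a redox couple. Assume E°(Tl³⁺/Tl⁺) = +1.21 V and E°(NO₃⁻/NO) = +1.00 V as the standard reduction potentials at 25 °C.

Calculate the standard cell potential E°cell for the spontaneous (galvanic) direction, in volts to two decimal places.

+0.21 V

The Tl³⁺/Tl⁺ couple has the higher reduction potential, so it is the cathode; NO₃⁻/NO is oxidised at the anode.
E°cell = E°(cathode) − E°(anode) = (+1.21) − (+1.00) = +0.21 V.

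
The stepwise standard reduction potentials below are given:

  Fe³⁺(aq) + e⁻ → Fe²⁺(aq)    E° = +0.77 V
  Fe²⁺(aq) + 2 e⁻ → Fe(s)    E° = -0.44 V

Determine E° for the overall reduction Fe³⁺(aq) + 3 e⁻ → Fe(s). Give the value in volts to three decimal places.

-0.037 V

Standard free energies of sequential steps add: ΔG°₃ = ΔG°₁ + ΔG°₂, so n₃E°₃ = n₁E°₁ + n₂E°₂.
E°₃ = (1×+0.77 + 2×-0.44) / 3 = (-0.110) / 3 = -0.037 V.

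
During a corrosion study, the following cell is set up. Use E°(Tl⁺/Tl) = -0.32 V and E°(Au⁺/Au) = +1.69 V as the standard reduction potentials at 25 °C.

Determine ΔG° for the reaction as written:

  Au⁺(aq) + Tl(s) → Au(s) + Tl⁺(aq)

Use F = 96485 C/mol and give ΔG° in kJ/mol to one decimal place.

-193.9 kJ/mol

As written, Au⁺/Au is reduced (cathode) and Tl⁺/Tl is oxidised (anode), so E°cell = (+1.69) − (-0.32) = +2.01 V.
Balancing electrons gives n = 1.
ΔG° = −nFE° = −(1)(96485)(+2.01) = -193,935 J = -193.9 kJ/mol.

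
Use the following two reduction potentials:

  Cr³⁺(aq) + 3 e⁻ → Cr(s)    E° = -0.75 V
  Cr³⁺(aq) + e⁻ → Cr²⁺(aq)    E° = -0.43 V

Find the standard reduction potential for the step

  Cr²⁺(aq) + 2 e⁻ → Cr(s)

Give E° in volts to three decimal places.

Sequential free energies add, so n₃E°₃ = n₁E°₁ + n₂E°₂.
With n₃ = 3, and the known step contributing 1×(-0.43) V, the unknown satisfies 2·E° = 3×(-0.75) − 1×(-0.43) = -1.820.
E° = -1.820 / 2 = -0.910 V.

-0.910 V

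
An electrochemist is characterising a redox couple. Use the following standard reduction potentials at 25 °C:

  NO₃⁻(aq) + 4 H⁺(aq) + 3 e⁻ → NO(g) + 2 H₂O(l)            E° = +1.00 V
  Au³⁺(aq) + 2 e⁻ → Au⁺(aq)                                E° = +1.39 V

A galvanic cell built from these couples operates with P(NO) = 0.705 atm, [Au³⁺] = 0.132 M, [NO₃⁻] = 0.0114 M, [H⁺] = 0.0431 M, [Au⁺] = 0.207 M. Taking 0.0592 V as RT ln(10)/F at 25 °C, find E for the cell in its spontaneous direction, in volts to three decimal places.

Au³⁺/Au⁺ is the cathode (higher E°), NO₃⁻/NO the anode: E°cell = +1.39 − (+1.00) = +0.39 V, n = 6.
Overall: 3 Au³⁺(aq) + 2 NO(g) + 4 H₂O(l) → 3 Au⁺(aq) + 2 NO₃⁻(aq) + 8 H⁺(aq)
Q = [Au⁺]^3·[NO₃⁻]^2·[H⁺]^8 / ([Au³⁺]^3·P(NO)^2); log Q = -13.921.
E = E° − (0.0592/n) log Q = +0.39 − (0.0592/6)(-13.921) = +0.527 V.

+0.527 V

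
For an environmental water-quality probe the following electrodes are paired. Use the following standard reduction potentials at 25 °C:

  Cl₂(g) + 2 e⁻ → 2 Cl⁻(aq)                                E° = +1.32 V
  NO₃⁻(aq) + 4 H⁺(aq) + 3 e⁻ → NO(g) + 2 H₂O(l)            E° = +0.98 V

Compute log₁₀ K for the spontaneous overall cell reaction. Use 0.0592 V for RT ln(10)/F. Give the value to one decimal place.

Cathode: Cl₂/Cl⁻; anode: NO₃⁻/NO. E°cell = +0.34 V, n = 6.
log K = nE°cell / 0.0592 = (6)(+0.34) / 0.0592 = 34.5.

34.5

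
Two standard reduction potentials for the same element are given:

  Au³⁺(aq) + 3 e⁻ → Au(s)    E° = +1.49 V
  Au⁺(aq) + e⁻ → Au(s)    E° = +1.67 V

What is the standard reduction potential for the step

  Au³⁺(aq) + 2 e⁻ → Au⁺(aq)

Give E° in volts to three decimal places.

+1.400 V

Sequential free energies add, so n₃E°₃ = n₁E°₁ + n₂E°₂.
With n₃ = 3, and the known step contributing 1×(+1.67) V, the unknown satisfies 2·E° = 3×(+1.49) − 1×(+1.67) = +2.800.
E° = +2.800 / 2 = +1.400 V.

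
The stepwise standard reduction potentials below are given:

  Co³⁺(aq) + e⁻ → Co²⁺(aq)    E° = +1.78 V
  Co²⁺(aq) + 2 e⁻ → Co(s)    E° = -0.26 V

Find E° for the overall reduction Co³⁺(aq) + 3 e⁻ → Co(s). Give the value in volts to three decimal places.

+0.420 V

Since ΔG° = −nFE° is additive over sequential reductions, n₃E°₃ = n₁E°₁ + n₂E°₂.
E°₃ = (1×+1.78 + 2×-0.26) / 3 = (+1.260) / 3 = +0.420 V.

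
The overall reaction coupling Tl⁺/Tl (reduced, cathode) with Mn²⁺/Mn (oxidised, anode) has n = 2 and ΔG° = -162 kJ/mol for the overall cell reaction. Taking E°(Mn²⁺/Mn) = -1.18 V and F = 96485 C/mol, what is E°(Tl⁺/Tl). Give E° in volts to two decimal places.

-0.34 V

E°cell = −ΔG°/(nF) = −(-162×10³)/((2)(96485)) = +0.840 V.
Since Tl⁺/Tl is the cathode and Mn²⁺/Mn the anode, E°cell = E°(Tl⁺/Tl) − E°(Mn²⁺/Mn).
So E°(Tl⁺/Tl) = E°cell + E°(Mn²⁺/Mn) = +0.840 + (-1.18) = -0.34 V.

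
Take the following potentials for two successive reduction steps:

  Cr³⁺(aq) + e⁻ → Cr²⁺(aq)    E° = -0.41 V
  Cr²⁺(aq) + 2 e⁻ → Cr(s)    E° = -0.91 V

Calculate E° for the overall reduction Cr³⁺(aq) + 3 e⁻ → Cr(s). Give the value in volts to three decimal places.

-0.743 V

Adding the free-energy changes (−nFE°) of the two steps gives −n₃FE°₃ = −n₁FE°₁ − n₂FE°₂.
E°₃ = (1×-0.41 + 2×-0.91) / 3 = (-2.230) / 3 = -0.743 V.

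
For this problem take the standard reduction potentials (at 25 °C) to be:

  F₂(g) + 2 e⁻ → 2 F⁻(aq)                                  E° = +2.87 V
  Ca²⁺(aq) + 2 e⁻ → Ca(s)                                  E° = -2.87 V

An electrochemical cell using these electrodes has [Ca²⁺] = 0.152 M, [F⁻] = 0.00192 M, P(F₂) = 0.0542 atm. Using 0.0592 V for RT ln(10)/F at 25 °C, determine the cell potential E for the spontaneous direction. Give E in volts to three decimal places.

+5.888 V

F₂/F⁻ is the cathode (higher E°), Ca²⁺/Ca the anode: E°cell = +2.87 − (-2.87) = +5.74 V, n = 2.
Overall: F₂(g) + Ca(s) → 2 F⁻(aq) + Ca²⁺(aq)
Q = [F⁻]^2·[Ca²⁺] / (P(F₂)); log Q = -4.986.
E = E° − (0.0592/n) log Q = +5.74 − (0.0592/2)(-4.986) = +5.888 V.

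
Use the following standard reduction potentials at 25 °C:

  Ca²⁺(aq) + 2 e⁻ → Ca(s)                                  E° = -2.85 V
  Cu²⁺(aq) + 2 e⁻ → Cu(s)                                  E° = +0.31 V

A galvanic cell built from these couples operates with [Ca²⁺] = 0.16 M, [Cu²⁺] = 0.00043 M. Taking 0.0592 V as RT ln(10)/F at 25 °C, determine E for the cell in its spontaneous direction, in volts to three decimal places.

Cu²⁺/Cu is the cathode (higher E°), Ca²⁺/Ca the anode: E°cell = +0.31 − (-2.85) = +3.16 V, n = 2.
Overall: Cu²⁺(aq) + Ca(s) → Cu(s) + Ca²⁺(aq)
Q = [Ca²⁺] / ([Cu²⁺]); log Q = 2.571.
E = E° − (0.0592/n) log Q = +3.16 − (0.0592/2)(2.571) = +3.084 V.

+3.084 V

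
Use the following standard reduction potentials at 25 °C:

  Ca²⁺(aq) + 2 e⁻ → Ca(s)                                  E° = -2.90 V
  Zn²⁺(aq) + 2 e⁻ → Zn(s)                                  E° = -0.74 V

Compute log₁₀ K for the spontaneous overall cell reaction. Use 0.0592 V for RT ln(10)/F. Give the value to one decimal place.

73.0

Cathode: Zn²⁺/Zn; anode: Ca²⁺/Ca. E°cell = +2.16 V, n = 2.
log K = nE°cell / 0.0592 = (2)(+2.16) / 0.0592 = 73.0.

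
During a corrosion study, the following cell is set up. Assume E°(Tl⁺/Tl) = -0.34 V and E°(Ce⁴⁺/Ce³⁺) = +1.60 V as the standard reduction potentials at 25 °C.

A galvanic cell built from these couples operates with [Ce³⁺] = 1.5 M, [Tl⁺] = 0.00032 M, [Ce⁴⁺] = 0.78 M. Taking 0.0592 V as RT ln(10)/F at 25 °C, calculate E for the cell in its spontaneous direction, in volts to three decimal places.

+2.130 V

Ce⁴⁺/Ce³⁺ is the cathode (higher E°), Tl⁺/Tl the anode: E°cell = +1.60 − (-0.34) = +1.94 V, n = 1.
Overall: Ce⁴⁺(aq) + Tl(s) → Ce³⁺(aq) + Tl⁺(aq)
Q = [Ce³⁺]·[Tl⁺] / ([Ce⁴⁺]); log Q = -3.211.
E = E° − (0.0592/n) log Q = +1.94 − (0.0592/1)(-3.211) = +2.130 V.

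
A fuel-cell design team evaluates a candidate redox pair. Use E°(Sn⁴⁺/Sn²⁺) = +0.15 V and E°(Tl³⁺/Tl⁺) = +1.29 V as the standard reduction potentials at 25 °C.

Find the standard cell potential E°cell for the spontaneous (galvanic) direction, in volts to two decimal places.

The Tl³⁺/Tl⁺ couple has the higher reduction potential, so it is the cathode; Sn⁴⁺/Sn²⁺ is oxidised at the anode.
E°cell = E°(cathode) − E°(anode) = (+1.29) − (+0.15) = +1.14 V.
Since E°cell > 0, the reaction is spontaneous under standard conditions.

+1.14 V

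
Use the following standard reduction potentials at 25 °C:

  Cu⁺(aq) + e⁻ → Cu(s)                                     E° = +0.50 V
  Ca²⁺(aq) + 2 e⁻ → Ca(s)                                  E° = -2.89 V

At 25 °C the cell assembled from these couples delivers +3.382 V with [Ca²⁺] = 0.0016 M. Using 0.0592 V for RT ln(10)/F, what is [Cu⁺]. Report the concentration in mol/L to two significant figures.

0.029 M

Cu⁺/Cu is the cathode, Ca²⁺/Ca the anode: E°cell = +3.39 V, n = 2.
Overall reaction: 2 Cu⁺(aq) + Ca(s) → 2 Cu(s) + Ca²⁺(aq); Q = [Ca²⁺]^1/[Cu⁺]^2.
From E = E° − (0.0592/n) log Q: log Q = (E° − E)·n/0.0592 = (+3.39 − (+3.382))·2/0.0592 = 0.2703.
So 2·log[Cu⁺] = 1·log(0.0016) − log Q = -2.7959 − (0.2703) = -3.0662; log[Cu⁺] = -3.0662 / 2 = -1.5331; [Cu⁺] = 10^(-1.5331) ≈ 0.029 M.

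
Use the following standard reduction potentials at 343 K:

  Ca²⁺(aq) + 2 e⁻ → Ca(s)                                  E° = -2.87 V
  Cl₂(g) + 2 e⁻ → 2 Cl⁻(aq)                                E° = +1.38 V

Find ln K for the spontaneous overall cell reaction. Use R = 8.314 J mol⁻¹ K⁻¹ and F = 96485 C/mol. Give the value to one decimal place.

287.6

Cathode: Cl₂/Cl⁻; anode: Ca²⁺/Ca. E°cell = (+1.38) − (-2.87) = +4.25 V, with n = 2.
ΔG° = −nFE° = −RT ln K, so ln K = nFE°/(RT) = (2)(96485)(+4.25) / ((8.314)(343)) = 287.591.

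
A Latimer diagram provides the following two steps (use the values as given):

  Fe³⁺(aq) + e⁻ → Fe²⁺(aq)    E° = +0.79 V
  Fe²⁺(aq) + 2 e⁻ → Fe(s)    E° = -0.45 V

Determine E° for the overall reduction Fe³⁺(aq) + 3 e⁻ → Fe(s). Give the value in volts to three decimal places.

-0.037 V

Standard free energies of sequential steps add: ΔG°₃ = ΔG°₁ + ΔG°₂, so n₃E°₃ = n₁E°₁ + n₂E°₂.
E°₃ = (1×+0.79 + 2×-0.45) / 3 = (-0.110) / 3 = -0.037 V.
Simply averaging or adding the two E° values would be wrong; the electron-weighted sum is required.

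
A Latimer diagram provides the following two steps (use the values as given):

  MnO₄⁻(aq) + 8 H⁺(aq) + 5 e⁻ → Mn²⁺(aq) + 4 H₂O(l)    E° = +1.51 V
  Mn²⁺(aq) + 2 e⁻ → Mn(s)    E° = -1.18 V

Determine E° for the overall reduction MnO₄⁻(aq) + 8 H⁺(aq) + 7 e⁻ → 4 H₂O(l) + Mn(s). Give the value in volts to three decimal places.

Since ΔG° = −nFE° is additive over sequential reductions, n₃E°₃ = n₁E°₁ + n₂E°₂.
E°₃ = (5×+1.51 + 2×-1.18) / 7 = (+5.190) / 7 = +0.741 V.

+0.741 V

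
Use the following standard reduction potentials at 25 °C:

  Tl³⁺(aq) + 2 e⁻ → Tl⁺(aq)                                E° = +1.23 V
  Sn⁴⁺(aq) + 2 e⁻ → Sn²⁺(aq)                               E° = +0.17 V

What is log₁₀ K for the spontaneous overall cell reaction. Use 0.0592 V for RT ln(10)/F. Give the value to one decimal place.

35.8

Cathode: Tl³⁺/Tl⁺; anode: Sn⁴⁺/Sn²⁺. E°cell = +1.06 V, n = 2.
log K = nE°cell / 0.0592 = (2)(+1.06) / 0.0592 = 35.8.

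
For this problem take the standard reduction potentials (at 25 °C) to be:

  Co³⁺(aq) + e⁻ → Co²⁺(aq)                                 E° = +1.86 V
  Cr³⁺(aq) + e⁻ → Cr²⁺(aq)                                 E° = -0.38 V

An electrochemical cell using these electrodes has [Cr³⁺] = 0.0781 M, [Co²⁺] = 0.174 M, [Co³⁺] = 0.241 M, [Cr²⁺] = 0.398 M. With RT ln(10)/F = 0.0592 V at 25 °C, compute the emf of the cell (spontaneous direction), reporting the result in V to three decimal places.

+2.290 V

Co³⁺/Co²⁺ is the cathode (higher E°), Cr³⁺/Cr²⁺ the anode: E°cell = +1.86 − (-0.38) = +2.24 V, n = 1.
Overall: Co³⁺(aq) + Cr²⁺(aq) → Co²⁺(aq) + Cr³⁺(aq)
Q = [Co²⁺]·[Cr³⁺] / ([Co³⁺]·[Cr²⁺]); log Q = -0.849.
E = E° − (0.0592/n) log Q = +2.24 − (0.0592/1)(-0.849) = +2.290 V.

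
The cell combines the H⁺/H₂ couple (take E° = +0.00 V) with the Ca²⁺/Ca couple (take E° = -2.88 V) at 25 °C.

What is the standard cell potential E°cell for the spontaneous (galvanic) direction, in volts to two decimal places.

+2.88 V

The H⁺/H₂ couple has the higher reduction potential, so it is the cathode; Ca²⁺/Ca is oxidised at the anode.
E°cell = E°(cathode) − E°(anode) = (+0.00) − (-2.88) = +2.88 V.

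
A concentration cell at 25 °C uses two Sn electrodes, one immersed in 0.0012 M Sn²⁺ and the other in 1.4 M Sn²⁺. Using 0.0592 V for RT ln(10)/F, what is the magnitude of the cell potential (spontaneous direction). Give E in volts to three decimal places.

+0.091 V

For a concentration cell E°cell = 0. The 1.4 M side is the cathode (reduction is favoured where [Sn²⁺] is higher).
With n = 2, E = −(0.0592/2) log([Sn²⁺]ₐₙ/[Sn²⁺]꜀ₐₜ) = −(0.0592/2) log(0.0012/1.4) = −(0.0592/2)(-3.067) = +0.091 V.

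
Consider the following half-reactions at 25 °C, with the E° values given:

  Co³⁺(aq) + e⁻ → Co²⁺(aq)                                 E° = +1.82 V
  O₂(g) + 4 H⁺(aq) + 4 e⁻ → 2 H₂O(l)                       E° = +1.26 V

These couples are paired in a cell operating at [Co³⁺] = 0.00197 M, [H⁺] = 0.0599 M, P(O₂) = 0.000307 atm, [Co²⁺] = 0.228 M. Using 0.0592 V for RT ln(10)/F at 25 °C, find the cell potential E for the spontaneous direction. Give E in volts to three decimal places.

+0.562 V

Co³⁺/Co²⁺ is the cathode (higher E°), O₂/H₂O the anode: E°cell = +1.82 − (+1.26) = +0.56 V, n = 4.
Overall: 4 Co³⁺(aq) + 2 H₂O(l) → 4 Co²⁺(aq) + O₂(g) + 4 H⁺(aq)
Q = [Co²⁺]^4·P(O₂)·[H⁺]^4 / ([Co³⁺]^4); log Q = -0.149.
E = E° − (0.0592/n) log Q = +0.56 − (0.0592/4)(-0.149) = +0.562 V.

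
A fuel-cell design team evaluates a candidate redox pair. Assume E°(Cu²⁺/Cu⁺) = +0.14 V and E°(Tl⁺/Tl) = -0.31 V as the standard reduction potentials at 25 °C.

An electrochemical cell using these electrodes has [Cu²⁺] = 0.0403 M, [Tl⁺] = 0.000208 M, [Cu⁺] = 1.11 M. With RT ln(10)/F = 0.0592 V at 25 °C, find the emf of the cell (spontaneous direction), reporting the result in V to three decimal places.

Cu²⁺/Cu⁺ is the cathode (higher E°), Tl⁺/Tl the anode: E°cell = +0.14 − (-0.31) = +0.45 V, n = 1.
Overall: Cu²⁺(aq) + Tl(s) → Cu⁺(aq) + Tl⁺(aq)
Q = [Cu⁺]·[Tl⁺] / ([Cu²⁺]); log Q = -2.242.
E = E° − (0.0592/n) log Q = +0.45 − (0.0592/1)(-2.242) = +0.583 V.

+0.583 V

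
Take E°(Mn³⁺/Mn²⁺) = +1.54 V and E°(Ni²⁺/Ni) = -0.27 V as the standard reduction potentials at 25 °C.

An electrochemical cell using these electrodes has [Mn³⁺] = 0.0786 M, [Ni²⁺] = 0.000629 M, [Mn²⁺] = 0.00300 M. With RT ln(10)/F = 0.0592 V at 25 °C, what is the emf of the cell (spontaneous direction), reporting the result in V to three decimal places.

+1.989 V

Mn³⁺/Mn²⁺ is the cathode (higher E°), Ni²⁺/Ni the anode: E°cell = +1.54 − (-0.27) = +1.81 V, n = 2.
Overall: 2 Mn³⁺(aq) + Ni(s) → 2 Mn²⁺(aq) + Ni²⁺(aq)
Q = [Mn²⁺]^2·[Ni²⁺] / ([Mn³⁺]^2); log Q = -6.038.
E = E° − (0.0592/n) log Q = +1.81 − (0.0592/2)(-6.038) = +1.989 V.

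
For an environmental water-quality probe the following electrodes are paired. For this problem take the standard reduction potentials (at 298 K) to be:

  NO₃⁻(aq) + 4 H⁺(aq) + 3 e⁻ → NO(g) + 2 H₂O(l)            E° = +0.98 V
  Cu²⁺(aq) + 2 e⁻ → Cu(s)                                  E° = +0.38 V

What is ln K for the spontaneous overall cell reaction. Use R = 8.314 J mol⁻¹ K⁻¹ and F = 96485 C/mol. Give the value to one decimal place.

Cathode: NO₃⁻/NO; anode: Cu²⁺/Cu. E°cell = (+0.98) − (+0.38) = +0.60 V, with n = 6.
ΔG° = −nFE° = −RT ln K, so ln K = nFE°/(RT) = (6)(96485)(+0.60) / ((8.314)(298)) = 140.196.

140.2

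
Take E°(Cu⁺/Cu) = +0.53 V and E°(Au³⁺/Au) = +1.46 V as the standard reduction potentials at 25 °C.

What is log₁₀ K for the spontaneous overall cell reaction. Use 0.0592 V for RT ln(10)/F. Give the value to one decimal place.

47.1

Cathode: Au³⁺/Au; anode: Cu⁺/Cu. E°cell = +0.93 V, n = 3.
log K = nE°cell / 0.0592 = (3)(+0.93) / 0.0592 = 47.1.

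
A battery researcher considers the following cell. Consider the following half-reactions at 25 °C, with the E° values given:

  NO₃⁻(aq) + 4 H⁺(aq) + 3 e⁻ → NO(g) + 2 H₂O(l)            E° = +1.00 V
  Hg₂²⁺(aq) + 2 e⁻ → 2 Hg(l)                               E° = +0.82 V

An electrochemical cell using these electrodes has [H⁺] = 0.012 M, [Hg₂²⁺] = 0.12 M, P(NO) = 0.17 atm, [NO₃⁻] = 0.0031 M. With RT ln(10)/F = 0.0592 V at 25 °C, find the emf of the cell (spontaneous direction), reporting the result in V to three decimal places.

+0.021 V

NO₃⁻/NO is the cathode (higher E°), Hg₂²⁺/Hg the anode: E°cell = +1.00 − (+0.82) = +0.18 V, n = 6.
Overall: 2 NO₃⁻(aq) + 8 H⁺(aq) + 6 Hg(l) → 2 NO(g) + 4 H₂O(l) + 3 Hg₂²⁺(aq)
Q = P(NO)^2·[Hg₂²⁺]^3 / ([NO₃⁻]^2·[H⁺]^8); log Q = 16.082.
E = E° − (0.0592/n) log Q = +0.18 − (0.0592/6)(16.082) = +0.021 V.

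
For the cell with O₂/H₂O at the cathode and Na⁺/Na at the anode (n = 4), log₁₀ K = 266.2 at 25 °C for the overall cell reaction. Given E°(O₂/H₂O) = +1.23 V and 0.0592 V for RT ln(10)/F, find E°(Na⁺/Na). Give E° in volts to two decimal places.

-2.71 V

E°cell = (0.0592/n)·log K = (0.0592/4)(266.2) = +3.940 V.
Since O₂/H₂O is the cathode and Na⁺/Na the anode, E°cell = E°(O₂/H₂O) − E°(Na⁺/Na).
So E°(Na⁺/Na) = E°(O₂/H₂O) − E°cell = (+1.23) − (+3.940) = -2.71 V.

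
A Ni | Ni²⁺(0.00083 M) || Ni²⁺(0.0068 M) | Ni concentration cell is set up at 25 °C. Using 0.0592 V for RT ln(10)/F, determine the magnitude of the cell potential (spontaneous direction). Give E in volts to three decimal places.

For a concentration cell E°cell = 0. The 0.0068 M side is the cathode (reduction is favoured where [Ni²⁺] is higher).
With n = 2, E = −(0.0592/2) log([Ni²⁺]ₐₙ/[Ni²⁺]꜀ₐₜ) = −(0.0592/2) log(0.00083/0.0068) = −(0.0592/2)(-0.913) = +0.027 V.

+0.027 V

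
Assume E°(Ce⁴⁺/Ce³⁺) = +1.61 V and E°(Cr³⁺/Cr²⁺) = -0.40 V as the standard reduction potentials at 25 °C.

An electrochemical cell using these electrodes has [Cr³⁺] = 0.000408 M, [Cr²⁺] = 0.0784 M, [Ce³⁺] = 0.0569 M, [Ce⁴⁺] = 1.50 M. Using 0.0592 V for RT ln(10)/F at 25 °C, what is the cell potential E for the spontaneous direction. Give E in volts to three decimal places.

Ce⁴⁺/Ce³⁺ is the cathode (higher E°), Cr³⁺/Cr²⁺ the anode: E°cell = +1.61 − (-0.40) = +2.01 V, n = 1.
Overall: Ce⁴⁺(aq) + Cr²⁺(aq) → Ce³⁺(aq) + Cr³⁺(aq)
Q = [Ce³⁺]·[Cr³⁺] / ([Ce⁴⁺]·[Cr²⁺]); log Q = -3.705.
E = E° − (0.0592/n) log Q = +2.01 − (0.0592/1)(-3.705) = +2.229 V.

+2.229 V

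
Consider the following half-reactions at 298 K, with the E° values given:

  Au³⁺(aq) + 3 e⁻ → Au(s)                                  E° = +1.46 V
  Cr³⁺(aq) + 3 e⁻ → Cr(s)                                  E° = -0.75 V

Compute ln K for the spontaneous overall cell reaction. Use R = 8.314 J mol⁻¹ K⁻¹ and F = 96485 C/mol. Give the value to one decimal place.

Cathode: Au³⁺/Au; anode: Cr³⁺/Cr. E°cell = (+1.46) − (-0.75) = +2.21 V, with n = 3.
ΔG° = −nFE° = −RT ln K, so ln K = nFE°/(RT) = (3)(96485)(+2.21) / ((8.314)(298)) = 258.195.

258.2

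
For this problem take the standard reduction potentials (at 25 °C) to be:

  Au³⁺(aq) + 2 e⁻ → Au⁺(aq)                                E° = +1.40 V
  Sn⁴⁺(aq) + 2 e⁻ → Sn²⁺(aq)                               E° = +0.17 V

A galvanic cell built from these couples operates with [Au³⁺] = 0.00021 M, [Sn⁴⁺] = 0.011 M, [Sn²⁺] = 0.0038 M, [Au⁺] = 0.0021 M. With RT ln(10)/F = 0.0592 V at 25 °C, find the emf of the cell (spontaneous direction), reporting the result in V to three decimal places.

Au³⁺/Au⁺ is the cathode (higher E°), Sn⁴⁺/Sn²⁺ the anode: E°cell = +1.40 − (+0.17) = +1.23 V, n = 2.
Overall: Au³⁺(aq) + Sn²⁺(aq) → Au⁺(aq) + Sn⁴⁺(aq)
Q = [Au⁺]·[Sn⁴⁺] / ([Au³⁺]·[Sn²⁺]); log Q = 1.462.
E = E° − (0.0592/n) log Q = +1.23 − (0.0592/2)(1.462) = +1.187 V.

+1.187 V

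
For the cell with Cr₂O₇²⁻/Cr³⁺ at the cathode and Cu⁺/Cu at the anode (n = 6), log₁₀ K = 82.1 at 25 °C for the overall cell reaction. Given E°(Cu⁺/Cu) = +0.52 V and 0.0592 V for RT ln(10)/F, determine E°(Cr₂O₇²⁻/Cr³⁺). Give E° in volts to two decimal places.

+1.33 V

E°cell = (0.0592/n)·log K = (0.0592/6)(82.1) = +0.810 V.
Since Cr₂O₇²⁻/Cr³⁺ is the cathode and Cu⁺/Cu the anode, E°cell = E°(Cr₂O₇²⁻/Cr³⁺) − E°(Cu⁺/Cu).
So E°(Cr₂O₇²⁻/Cr³⁺) = E°cell + E°(Cu⁺/Cu) = +0.810 + (+0.52) = +1.33 V.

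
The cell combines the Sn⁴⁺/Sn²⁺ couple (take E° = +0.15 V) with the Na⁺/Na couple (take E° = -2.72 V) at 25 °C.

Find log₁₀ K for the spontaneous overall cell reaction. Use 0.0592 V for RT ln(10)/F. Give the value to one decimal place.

Cathode: Sn⁴⁺/Sn²⁺; anode: Na⁺/Na. E°cell = +2.87 V, n = 2.
log K = nE°cell / 0.0592 = (2)(+2.87) / 0.0592 = 97.0.

97.0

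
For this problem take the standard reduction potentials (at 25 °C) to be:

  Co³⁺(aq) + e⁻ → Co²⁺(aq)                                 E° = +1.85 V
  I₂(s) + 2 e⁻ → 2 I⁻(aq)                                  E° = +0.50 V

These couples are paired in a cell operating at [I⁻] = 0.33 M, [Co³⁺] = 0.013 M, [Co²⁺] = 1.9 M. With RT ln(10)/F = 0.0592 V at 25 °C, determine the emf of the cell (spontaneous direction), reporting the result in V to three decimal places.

+1.193 V

Co³⁺/Co²⁺ is the cathode (higher E°), I₂/I⁻ the anode: E°cell = +1.85 − (+0.50) = +1.35 V, n = 2.
Overall: 2 Co³⁺(aq) + 2 I⁻(aq) → 2 Co²⁺(aq) + I₂(s)
Q = [Co²⁺]^2 / ([Co³⁺]^2·[I⁻]^2); log Q = 5.293.
E = E° − (0.0592/n) log Q = +1.35 − (0.0592/2)(5.293) = +1.193 V.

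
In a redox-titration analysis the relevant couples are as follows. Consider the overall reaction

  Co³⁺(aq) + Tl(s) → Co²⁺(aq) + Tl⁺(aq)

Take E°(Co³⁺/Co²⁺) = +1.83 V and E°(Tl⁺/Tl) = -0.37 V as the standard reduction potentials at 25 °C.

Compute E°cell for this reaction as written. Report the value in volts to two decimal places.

+2.20 V

The Co³⁺/Co²⁺ couple has the higher reduction potential, so it is the cathode; Tl⁺/Tl is oxidised at the anode.
E°cell = E°(cathode) − E°(anode) = (+1.83) − (-0.37) = +2.20 V.
Since E°cell > 0, the reaction is spontaneous under standard conditions.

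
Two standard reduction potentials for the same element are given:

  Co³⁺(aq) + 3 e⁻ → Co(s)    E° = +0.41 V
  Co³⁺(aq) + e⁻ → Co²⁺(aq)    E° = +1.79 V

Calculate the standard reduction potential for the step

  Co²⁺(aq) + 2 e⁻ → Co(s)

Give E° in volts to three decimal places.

Sequential free energies add, so n₃E°₃ = n₁E°₁ + n₂E°₂.
With n₃ = 3, and the known step contributing 1×(+1.79) V, the unknown satisfies 2·E° = 3×(+0.41) − 1×(+1.79) = -0.560.
E° = -0.560 / 2 = -0.280 V.

-0.280 V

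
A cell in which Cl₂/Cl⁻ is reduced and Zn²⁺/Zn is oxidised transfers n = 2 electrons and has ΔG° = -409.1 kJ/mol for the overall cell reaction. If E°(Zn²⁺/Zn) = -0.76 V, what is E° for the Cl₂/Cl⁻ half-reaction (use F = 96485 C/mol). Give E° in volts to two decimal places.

E°cell = −ΔG°/(nF) = −(-409.1×10³)/((2)(96485)) = +2.120 V.
Since Cl₂/Cl⁻ is the cathode and Zn²⁺/Zn the anode, E°cell = E°(Cl₂/Cl⁻) − E°(Zn²⁺/Zn).
So E°(Cl₂/Cl⁻) = E°cell + E°(Zn²⁺/Zn) = +2.120 + (-0.76) = +1.36 V.

+1.36 V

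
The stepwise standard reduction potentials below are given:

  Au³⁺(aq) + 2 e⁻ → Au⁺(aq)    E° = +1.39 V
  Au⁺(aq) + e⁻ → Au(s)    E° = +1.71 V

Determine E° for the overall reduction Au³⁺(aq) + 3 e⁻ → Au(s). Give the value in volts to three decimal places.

+1.497 V

Adding the free-energy changes (−nFE°) of the two steps gives −n₃FE°₃ = −n₁FE°₁ − n₂FE°₂.
E°₃ = (2×+1.39 + 1×+1.71) / 3 = (+4.490) / 3 = +1.497 V.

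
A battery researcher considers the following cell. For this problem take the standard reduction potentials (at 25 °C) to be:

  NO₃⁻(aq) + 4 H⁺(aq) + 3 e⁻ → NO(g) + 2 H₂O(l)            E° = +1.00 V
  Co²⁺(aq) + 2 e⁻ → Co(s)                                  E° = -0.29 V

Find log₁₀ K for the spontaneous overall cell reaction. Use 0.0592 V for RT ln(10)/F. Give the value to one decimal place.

Cathode: NO₃⁻/NO; anode: Co²⁺/Co. E°cell = +1.29 V, n = 6.
log K = nE°cell / 0.0592 = (6)(+1.29) / 0.0592 = 130.7.

130.7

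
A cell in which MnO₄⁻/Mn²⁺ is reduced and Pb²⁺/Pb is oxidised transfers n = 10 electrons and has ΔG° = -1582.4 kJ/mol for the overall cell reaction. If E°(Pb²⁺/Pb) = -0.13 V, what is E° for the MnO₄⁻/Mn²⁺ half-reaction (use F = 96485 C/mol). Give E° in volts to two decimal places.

E°cell = −ΔG°/(nF) = −(-1582.4×10³)/((10)(96485)) = +1.640 V.
Since MnO₄⁻/Mn²⁺ is the cathode and Pb²⁺/Pb the anode, E°cell = E°(MnO₄⁻/Mn²⁺) − E°(Pb²⁺/Pb).
So E°(MnO₄⁻/Mn²⁺) = E°cell + E°(Pb²⁺/Pb) = +1.640 + (-0.13) = +1.51 V.

+1.51 V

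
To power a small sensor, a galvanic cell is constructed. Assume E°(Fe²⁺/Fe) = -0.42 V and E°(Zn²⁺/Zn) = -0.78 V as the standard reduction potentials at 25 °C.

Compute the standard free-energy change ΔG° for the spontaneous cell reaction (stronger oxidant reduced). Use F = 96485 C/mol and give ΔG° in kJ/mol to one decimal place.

Fe²⁺/Fe (E° = -0.42 V) is the cathode; Zn²⁺/Zn (E° = -0.78 V) is the anode, so E°cell = +0.36 V.
Balancing electrons gives n = 2 (lcm of 2 and 2).
ΔG° = −nFE° = −(2)(96485)(+0.36) = -69,469 J = -69.5 kJ/mol.

-69.5 kJ/mol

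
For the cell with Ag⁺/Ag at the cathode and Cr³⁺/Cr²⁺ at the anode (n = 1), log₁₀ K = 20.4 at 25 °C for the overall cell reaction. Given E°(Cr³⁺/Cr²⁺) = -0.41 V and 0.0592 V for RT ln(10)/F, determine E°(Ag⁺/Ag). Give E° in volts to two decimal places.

+0.80 V

E°cell = (0.0592/n)·log K = (0.0592/1)(20.4) = +1.208 V.
Since Ag⁺/Ag is the cathode and Cr³⁺/Cr²⁺ the anode, E°cell = E°(Ag⁺/Ag) − E°(Cr³⁺/Cr²⁺).
So E°(Ag⁺/Ag) = E°cell + E°(Cr³⁺/Cr²⁺) = +1.208 + (-0.41) = +0.80 V.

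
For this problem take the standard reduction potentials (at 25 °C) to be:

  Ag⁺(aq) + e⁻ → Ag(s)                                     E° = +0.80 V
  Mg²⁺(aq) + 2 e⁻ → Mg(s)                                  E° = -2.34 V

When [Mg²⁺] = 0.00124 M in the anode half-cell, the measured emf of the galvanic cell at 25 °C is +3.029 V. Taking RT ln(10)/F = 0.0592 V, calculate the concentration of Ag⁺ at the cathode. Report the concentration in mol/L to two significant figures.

Ag⁺/Ag is the cathode, Mg²⁺/Mg the anode: E°cell = +3.14 V, n = 2.
Overall reaction: 2 Ag⁺(aq) + Mg(s) → 2 Ag(s) + Mg²⁺(aq); Q = [Mg²⁺]^1/[Ag⁺]^2.
From E = E° − (0.0592/n) log Q: log Q = (E° − E)·n/0.0592 = (+3.14 − (+3.029))·2/0.0592 = 3.7500.
So 2·log[Ag⁺] = 1·log(0.00124) − log Q = -2.9066 − (3.7500) = -6.6566; log[Ag⁺] = -6.6566 / 2 = -3.3283; [Ag⁺] = 10^(-3.3283) ≈ 0.00047 M.

0.00047 M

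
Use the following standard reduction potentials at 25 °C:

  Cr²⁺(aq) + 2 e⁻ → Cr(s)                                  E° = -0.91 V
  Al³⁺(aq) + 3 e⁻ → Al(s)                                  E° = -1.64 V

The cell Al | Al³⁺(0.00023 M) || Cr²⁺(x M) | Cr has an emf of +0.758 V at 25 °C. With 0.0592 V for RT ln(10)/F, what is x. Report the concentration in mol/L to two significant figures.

Cr²⁺/Cr is the cathode, Al³⁺/Al the anode: E°cell = +0.73 V, n = 6.
Overall reaction: 3 Cr²⁺(aq) + 2 Al(s) → 3 Cr(s) + 2 Al³⁺(aq); Q = [Al³⁺]^2/[Cr²⁺]^3.
From E = E° − (0.0592/n) log Q: log Q = (E° − E)·n/0.0592 = (+0.73 − (+0.758))·6/0.0592 = -2.8378.
So 3·log[Cr²⁺] = 2·log(0.00023) − log Q = -7.2765 − (-2.8378) = -4.4387; log[Cr²⁺] = -4.4387 / 3 = -1.4796; [Cr²⁺] = 10^(-1.4796) ≈ 0.033 M.

0.033 M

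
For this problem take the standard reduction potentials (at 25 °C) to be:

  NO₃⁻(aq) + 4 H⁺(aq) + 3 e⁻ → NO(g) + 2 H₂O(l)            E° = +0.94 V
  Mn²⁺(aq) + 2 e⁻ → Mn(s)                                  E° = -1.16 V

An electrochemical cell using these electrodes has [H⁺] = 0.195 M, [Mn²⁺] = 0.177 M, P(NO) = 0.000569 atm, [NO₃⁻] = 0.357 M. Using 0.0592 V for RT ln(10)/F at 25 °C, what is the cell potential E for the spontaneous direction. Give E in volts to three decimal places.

+2.121 V

NO₃⁻/NO is the cathode (higher E°), Mn²⁺/Mn the anode: E°cell = +0.94 − (-1.16) = +2.10 V, n = 6.
Overall: 2 NO₃⁻(aq) + 8 H⁺(aq) + 3 Mn(s) → 2 NO(g) + 4 H₂O(l) + 3 Mn²⁺(aq)
Q = P(NO)^2·[Mn²⁺]^3 / ([NO₃⁻]^2·[H⁺]^8); log Q = -2.171.
E = E° − (0.0592/n) log Q = +2.10 − (0.0592/6)(-2.171) = +2.121 V.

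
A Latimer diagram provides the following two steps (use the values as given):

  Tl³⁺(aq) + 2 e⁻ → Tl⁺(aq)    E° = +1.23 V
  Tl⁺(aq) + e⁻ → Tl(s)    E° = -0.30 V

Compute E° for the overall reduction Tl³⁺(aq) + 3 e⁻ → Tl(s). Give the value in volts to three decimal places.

Since ΔG° = −nFE° is additive over sequential reductions, n₃E°₃ = n₁E°₁ + n₂E°₂.
E°₃ = (2×+1.23 + 1×-0.30) / 3 = (+2.160) / 3 = +0.720 V.

+0.720 V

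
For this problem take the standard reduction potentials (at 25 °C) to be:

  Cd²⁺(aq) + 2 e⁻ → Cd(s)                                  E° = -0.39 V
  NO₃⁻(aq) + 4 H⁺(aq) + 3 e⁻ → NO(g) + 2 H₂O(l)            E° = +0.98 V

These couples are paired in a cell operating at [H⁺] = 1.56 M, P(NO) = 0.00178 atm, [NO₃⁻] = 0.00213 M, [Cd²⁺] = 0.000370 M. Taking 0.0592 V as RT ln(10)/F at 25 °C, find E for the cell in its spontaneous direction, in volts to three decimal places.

+1.488 V

NO₃⁻/NO is the cathode (higher E°), Cd²⁺/Cd the anode: E°cell = +0.98 − (-0.39) = +1.37 V, n = 6.
Overall: 2 NO₃⁻(aq) + 8 H⁺(aq) + 3 Cd(s) → 2 NO(g) + 4 H₂O(l) + 3 Cd²⁺(aq)
Q = P(NO)^2·[Cd²⁺]^3 / ([NO₃⁻]^2·[H⁺]^8); log Q = -11.996.
E = E° − (0.0592/n) log Q = +1.37 − (0.0592/6)(-11.996) = +1.488 V.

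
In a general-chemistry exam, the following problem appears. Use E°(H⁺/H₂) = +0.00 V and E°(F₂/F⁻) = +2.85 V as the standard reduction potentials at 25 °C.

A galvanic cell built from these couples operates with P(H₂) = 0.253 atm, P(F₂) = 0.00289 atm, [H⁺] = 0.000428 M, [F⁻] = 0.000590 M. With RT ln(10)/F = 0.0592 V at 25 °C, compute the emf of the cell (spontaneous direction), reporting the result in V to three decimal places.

F₂/F⁻ is the cathode (higher E°), H⁺/H₂ the anode: E°cell = +2.85 − (+0.00) = +2.85 V, n = 2.
Overall: F₂(g) + H₂(g) → 2 F⁻(aq) + 2 H⁺(aq)
Q = [F⁻]^2·[H⁺]^2 / (P(F₂)·P(H₂)); log Q = -10.059.
E = E° − (0.0592/n) log Q = +2.85 − (0.0592/2)(-10.059) = +3.148 V.

+3.148 V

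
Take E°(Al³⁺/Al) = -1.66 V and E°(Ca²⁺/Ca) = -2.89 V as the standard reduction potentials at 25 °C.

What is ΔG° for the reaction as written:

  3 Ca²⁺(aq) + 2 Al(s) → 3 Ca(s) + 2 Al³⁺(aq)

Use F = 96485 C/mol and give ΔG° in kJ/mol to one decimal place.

As written, Ca²⁺/Ca is reduced (cathode) and Al³⁺/Al is oxidised (anode), so E°cell = (-2.89) − (-1.66) = -1.23 V.
Balancing electrons gives n = 6.
ΔG° = −nFE° = −(6)(96485)(-1.23) = 712,059 J = +712.1 kJ/mol.

+712.1 kJ/mol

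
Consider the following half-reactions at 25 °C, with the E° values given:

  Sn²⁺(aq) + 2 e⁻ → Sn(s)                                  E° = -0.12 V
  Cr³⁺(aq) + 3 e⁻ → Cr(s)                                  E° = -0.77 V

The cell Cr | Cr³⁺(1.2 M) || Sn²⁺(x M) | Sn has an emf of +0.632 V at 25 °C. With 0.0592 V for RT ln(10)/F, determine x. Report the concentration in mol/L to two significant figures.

Sn²⁺/Sn is the cathode, Cr³⁺/Cr the anode: E°cell = +0.65 V, n = 6.
Overall reaction: 3 Sn²⁺(aq) + 2 Cr(s) → 3 Sn(s) + 2 Cr³⁺(aq); Q = [Cr³⁺]^2/[Sn²⁺]^3.
From E = E° − (0.0592/n) log Q: log Q = (E° − E)·n/0.0592 = (+0.65 − (+0.632))·6/0.0592 = 1.8243.
So 3·log[Sn²⁺] = 2·log(1.2) − log Q = 0.1584 − (1.8243) = -1.6659; log[Sn²⁺] = -1.6659 / 3 = -0.5553; [Sn²⁺] = 10^(-0.5553) ≈ 0.28 M.

0.28 M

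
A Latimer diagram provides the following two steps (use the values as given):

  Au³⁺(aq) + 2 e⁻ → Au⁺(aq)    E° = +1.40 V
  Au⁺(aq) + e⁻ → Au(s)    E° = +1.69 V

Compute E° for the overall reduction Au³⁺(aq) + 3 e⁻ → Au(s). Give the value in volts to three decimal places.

Adding the free-energy changes (−nFE°) of the two steps gives −n₃FE°₃ = −n₁FE°₁ − n₂FE°₂.
E°₃ = (2×+1.40 + 1×+1.69) / 3 = (+4.490) / 3 = +1.497 V.

+1.497 V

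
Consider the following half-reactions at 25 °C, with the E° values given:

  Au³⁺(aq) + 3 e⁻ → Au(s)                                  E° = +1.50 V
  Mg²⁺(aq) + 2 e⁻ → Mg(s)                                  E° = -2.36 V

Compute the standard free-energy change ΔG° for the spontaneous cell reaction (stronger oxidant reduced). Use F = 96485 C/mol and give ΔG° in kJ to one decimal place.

-2234.6 kJ

Au³⁺/Au (E° = +1.50 V) is the cathode; Mg²⁺/Mg (E° = -2.36 V) is the anode, so E°cell = +3.86 V.
Balancing electrons gives n = 6 (lcm of 3 and 2).
ΔG° = −nFE° = −(6)(96485)(+3.86) = -2,234,593 J = -2234.6 kJ.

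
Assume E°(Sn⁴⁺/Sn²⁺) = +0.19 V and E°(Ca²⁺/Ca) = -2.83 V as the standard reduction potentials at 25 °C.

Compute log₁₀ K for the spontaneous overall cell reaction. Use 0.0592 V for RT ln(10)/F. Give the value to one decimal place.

Cathode: Sn⁴⁺/Sn²⁺; anode: Ca²⁺/Ca. E°cell = +3.02 V, n = 2.
log K = nE°cell / 0.0592 = (2)(+3.02) / 0.0592 = 102.0.

102.0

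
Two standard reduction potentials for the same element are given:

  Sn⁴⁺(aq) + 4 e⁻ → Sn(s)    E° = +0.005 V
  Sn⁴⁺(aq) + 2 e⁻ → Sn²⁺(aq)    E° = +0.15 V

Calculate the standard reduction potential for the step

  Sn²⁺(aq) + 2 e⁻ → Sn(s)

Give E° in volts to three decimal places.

-0.140 V

Sequential free energies add, so n₃E°₃ = n₁E°₁ + n₂E°₂.
With n₃ = 4, and the known step contributing 2×(+0.15) V, the unknown satisfies 2·E° = 4×(+0.005) − 2×(+0.15) = -0.280.
E° = -0.280 / 2 = -0.140 V.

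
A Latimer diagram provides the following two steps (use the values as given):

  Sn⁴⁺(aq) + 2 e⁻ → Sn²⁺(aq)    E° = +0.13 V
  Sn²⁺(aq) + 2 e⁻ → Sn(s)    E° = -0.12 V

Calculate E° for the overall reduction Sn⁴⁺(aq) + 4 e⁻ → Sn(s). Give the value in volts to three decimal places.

+0.005 V

Since ΔG° = −nFE° is additive over sequential reductions, n₃E°₃ = n₁E°₁ + n₂E°₂.
E°₃ = (2×+0.13 + 2×-0.12) / 4 = (+0.020) / 4 = +0.005 V.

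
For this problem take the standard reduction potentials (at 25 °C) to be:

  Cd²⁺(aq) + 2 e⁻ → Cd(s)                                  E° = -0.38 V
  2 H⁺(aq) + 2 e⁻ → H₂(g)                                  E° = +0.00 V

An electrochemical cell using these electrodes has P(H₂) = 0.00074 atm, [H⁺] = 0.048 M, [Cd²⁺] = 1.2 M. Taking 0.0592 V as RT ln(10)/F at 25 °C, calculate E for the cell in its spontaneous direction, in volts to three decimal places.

H⁺/H₂ is the cathode (higher E°), Cd²⁺/Cd the anode: E°cell = +0.00 − (-0.38) = +0.38 V, n = 2.
Overall: 2 H⁺(aq) + Cd(s) → H₂(g) + Cd²⁺(aq)
Q = P(H₂)·[Cd²⁺] / ([H⁺]^2); log Q = -0.414.
E = E° − (0.0592/n) log Q = +0.38 − (0.0592/2)(-0.414) = +0.392 V.

+0.392 V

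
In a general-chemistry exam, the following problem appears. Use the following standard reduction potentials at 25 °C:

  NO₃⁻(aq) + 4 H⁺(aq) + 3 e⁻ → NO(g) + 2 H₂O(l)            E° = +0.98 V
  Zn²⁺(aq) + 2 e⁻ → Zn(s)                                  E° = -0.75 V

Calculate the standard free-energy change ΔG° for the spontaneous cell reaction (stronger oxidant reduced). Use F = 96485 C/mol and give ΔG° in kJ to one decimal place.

-1001.5 kJ

NO₃⁻/NO (E° = +0.98 V) is the cathode; Zn²⁺/Zn (E° = -0.75 V) is the anode, so E°cell = +1.73 V.
Balancing electrons gives n = 6 (lcm of 3 and 2).
ΔG° = −nFE° = −(6)(96485)(+1.73) = -1,001,514 J = -1001.5 kJ.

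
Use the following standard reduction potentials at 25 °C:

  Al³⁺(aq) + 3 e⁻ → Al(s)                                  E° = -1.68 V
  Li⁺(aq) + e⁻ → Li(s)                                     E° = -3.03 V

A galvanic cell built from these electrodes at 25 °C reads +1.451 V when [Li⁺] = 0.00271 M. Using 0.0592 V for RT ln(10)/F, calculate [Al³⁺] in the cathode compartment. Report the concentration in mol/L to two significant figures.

Al³⁺/Al is the cathode, Li⁺/Li the anode: E°cell = +1.35 V, n = 3.
Overall reaction: Al³⁺(aq) + 3 Li(s) → Al(s) + 3 Li⁺(aq); Q = [Li⁺]^3/[Al³⁺]^1.
From E = E° − (0.0592/n) log Q: log Q = (E° − E)·n/0.0592 = (+1.35 − (+1.451))·3/0.0592 = -5.1182.
So 1·log[Al³⁺] = 3·log(0.00271) − log Q = -7.7011 − (-5.1182) = -2.5829; [Al³⁺] = 10^(-2.5829) ≈ 0.0026 M.

0.0026 M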